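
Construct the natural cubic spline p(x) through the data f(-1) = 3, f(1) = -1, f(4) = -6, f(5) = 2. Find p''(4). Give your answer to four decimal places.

8.0845

With M_i denoting the second derivative at x_i, h_i = 2, 3, 1, and Δ_i = (y_(i+1) − y_i)/h_i = -2, -5/3, 8:
  2·M_0 + 10·M_1 + 3·M_2 = 6(Δ_1 - Δ_0) = 2
  3·M_1 + 8·M_2 + 1·M_3 = 6(Δ_2 - Δ_1) = 58
Natural end conditions: M_0 = M_3 = 0.
Forward elimination and back-substitution give M_0 = 0, M_1 = -158/71, M_2 = 574/71, M_3 = 0.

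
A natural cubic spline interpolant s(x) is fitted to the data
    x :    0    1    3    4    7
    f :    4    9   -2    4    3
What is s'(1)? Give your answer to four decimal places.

With M_i denoting the second derivative at x_i, h_i = 1, 2, 1, 3, and Δ_i = (y_(i+1) − y_i)/h_i = 5, -11/2, 6, -1/3:
  1·M_0 + 6·M_1 + 2·M_2 = 6(Δ_1 - Δ_0) = -63
  2·M_1 + 6·M_2 + 1·M_3 = 6(Δ_2 - Δ_1) = 69
  1·M_2 + 8·M_3 + 3·M_4 = 6(Δ_3 - Δ_2) = -38
Natural end conditions: M_0 = M_4 = 0.
Hence M_0 = 0, M_1 = -4141/250, M_2 = 2274/125, M_3 = -878/125, M_4 = 0.
On [1, 3], s'(x) = b_1 + 2c_1·(x - 1) + 3d_1·(x - 1)² with b_1 = Δ_1 - h_1(2M_1 + M_2)/6 = -391/750, c_1 = M_1/2 = -4141/500, d_1 = (M_2 - M_1)/(6h_1) = 8689/3000. So s'(1) = -391/750.

-0.5213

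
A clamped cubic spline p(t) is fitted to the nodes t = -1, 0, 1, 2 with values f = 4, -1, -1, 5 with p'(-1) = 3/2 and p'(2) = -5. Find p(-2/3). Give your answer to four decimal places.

Write M_i for p''(x_i). With h_i = 1, 1, 1 and divided differences Δ_i = -5, 0, 6, the continuity of p' gives the tridiagonal system
  1·M_0 + 4·M_1 + 1·M_2 = 6(Δ_1 - Δ_0) = 30
  1·M_1 + 4·M_2 + 1·M_3 = 6(Δ_2 - Δ_1) = 36
Clamped end conditions give two more equations: 2h_0·M_0 + h_0·M_1 = 6(Δ_0 - p'(-1)) = -39 and h_2·M_2 + 2h_2·M_3 = 6(p'(2) - Δ_2) = -66.
Solving: M_0 = -362/15, M_1 = 139/15, M_2 = 256/15, M_3 = -623/15.
On [-1, 0], p(t) = 4 + 3/2·(t + 1) - 181/15·(t + 1)² + 167/30·(t + 1)³.
With (t + 1) = 1/3: p(-2/3) = 1363/405.

3.3654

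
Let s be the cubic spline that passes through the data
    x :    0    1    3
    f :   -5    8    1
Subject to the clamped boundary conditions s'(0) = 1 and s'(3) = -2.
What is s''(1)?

Let σ_i = s''(x_i). Step sizes h_i = 1, 2; slopes of the chords Δ_i = (y_(i+1) - y_i)/h_i = 13, -7/2.
  1·σ_0 + 6·σ_1 + 2·σ_2 = 6(Δ_1 - Δ_0) = -99
Clamped end conditions give two more equations: 2h_0·σ_0 + h_0·σ_1 = 6(Δ_0 - s'(0)) = 72 and h_1·σ_1 + 2h_1·σ_2 = 6(s'(3) - Δ_1) = 9.
Solving the tridiagonal system: σ_0 = 103/2, σ_1 = -31, σ_2 = 71/4.

-31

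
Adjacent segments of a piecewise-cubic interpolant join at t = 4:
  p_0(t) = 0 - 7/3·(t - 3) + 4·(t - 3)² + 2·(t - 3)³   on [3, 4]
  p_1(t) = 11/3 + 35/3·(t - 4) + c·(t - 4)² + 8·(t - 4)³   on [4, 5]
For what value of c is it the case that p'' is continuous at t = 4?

p_0''(t) = 8 + 12·(t - 3), so p_0''(4) = 20. On the right, p_1''(4) = 2c, so c = 10.

10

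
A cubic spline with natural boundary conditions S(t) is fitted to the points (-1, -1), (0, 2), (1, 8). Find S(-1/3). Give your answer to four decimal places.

0.7222

Put m_i = S'' at the i-th knot. Here h = (1, 1) and Δ = (3, 6), so the interior equations h_(i-1)·m_(i-1) + 2(h_(i-1)+h_i)·m_i + h_i·m_(i+1) = 6(Δ_i − Δ_(i-1)) read
  1·m_0 + 4·m_1 + 1·m_2 = 6(Δ_1 - Δ_0) = 18
Natural end conditions: m_0 = m_2 = 0.
Forward elimination and back-substitution give m_0 = 0, m_1 = 9/2, m_2 = 0.
On [-1, 0], S(t) = -1 + 9/4·(t + 1) + 0·(t + 1)² + 3/4·(t + 1)³.
With (t + 1) = 2/3: S(-1/3) = 13/18.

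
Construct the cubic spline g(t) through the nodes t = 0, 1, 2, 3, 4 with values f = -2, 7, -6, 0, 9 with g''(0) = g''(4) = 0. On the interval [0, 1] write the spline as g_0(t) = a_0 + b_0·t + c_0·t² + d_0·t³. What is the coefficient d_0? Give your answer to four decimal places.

-7.1964

With M_i denoting the second derivative at x_i, h_i = 1, 1, 1, 1, and Δ_i = (y_(i+1) − y_i)/h_i = 9, -13, 6, 9:
  1·M_0 + 4·M_1 + 1·M_2 = 6(Δ_1 - Δ_0) = -132
  1·M_1 + 4·M_2 + 1·M_3 = 6(Δ_2 - Δ_1) = 114
  1·M_2 + 4·M_3 + 1·M_4 = 6(Δ_3 - Δ_2) = 18
Natural end conditions: M_0 = M_4 = 0.
Solving the tridiagonal system: M_0 = 0, M_1 = -1209/28, M_2 = 285/7, M_3 = -159/28, M_4 = 0.
On [0, 1], with g_0(t) = a_0 + b_0·t + c_0·t² + d_0·t³: c_0 = M_0/2 = 0, d_0 = (M_1 - M_0)/(6h_0) = -403/56, b_0 = Δ_0 - h_0(2M_0 + M_1)/6 = 907/56.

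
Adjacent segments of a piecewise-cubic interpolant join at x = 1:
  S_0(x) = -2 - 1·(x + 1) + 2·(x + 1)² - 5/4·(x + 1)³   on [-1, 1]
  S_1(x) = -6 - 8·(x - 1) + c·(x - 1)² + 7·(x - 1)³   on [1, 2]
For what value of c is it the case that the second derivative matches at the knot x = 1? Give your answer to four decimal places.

-5.5000

S_0''(x) = 4 - 15/2·(x + 1), so S_0''(1) = -11. On the right, S_1''(1) = 2c, so c = -11/2.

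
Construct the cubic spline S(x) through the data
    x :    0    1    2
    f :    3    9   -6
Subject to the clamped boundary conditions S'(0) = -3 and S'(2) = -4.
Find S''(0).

58

Let M_i = S''(x_i). Step sizes h_i = 1, 1; slopes of the chords Δ_i = (y_(i+1) - y_i)/h_i = 6, -15.
  1·M_0 + 4·M_1 + 1·M_2 = 6(Δ_1 - Δ_0) = -126
Clamped end conditions give two more equations: 2h_0·M_0 + h_0·M_1 = 6(Δ_0 - S'(0)) = 54 and h_1·M_1 + 2h_1·M_2 = 6(S'(2) - Δ_1) = 66.
Forward elimination and back-substitution give M_0 = 58, M_1 = -62, M_2 = 64.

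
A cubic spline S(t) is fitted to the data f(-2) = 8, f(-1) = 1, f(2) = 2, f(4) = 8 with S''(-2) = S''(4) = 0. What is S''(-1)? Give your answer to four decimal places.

5.5211

Let m_i = S''(x_i). Step sizes h_i = 1, 3, 2; slopes of the chords Δ_i = (y_(i+1) - y_i)/h_i = -7, 1/3, 3.
  1·m_0 + 8·m_1 + 3·m_2 = 6(Δ_1 - Δ_0) = 44
  3·m_1 + 10·m_2 + 2·m_3 = 6(Δ_2 - Δ_1) = 16
Natural end conditions: m_0 = m_3 = 0.
Solving: m_0 = 0, m_1 = 392/71, m_2 = -4/71, m_3 = 0.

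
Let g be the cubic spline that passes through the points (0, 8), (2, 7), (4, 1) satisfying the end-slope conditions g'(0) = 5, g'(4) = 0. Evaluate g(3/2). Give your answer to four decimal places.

Put m_i = g'' at the i-th knot. Here h = (2, 2) and Δ = (-1/2, -3), so the interior equations h_(i-1)·m_(i-1) + 2(h_(i-1)+h_i)·m_i + h_i·m_(i+1) = 6(Δ_i − Δ_(i-1)) read
  2·m_0 + 8·m_1 + 2·m_2 = 6(Δ_1 - Δ_0) = -15
Clamped end conditions give two more equations: 2h_0·m_0 + h_0·m_1 = 6(Δ_0 - g'(0)) = -33 and h_1·m_1 + 2h_1·m_2 = 6(g'(4) - Δ_1) = 18.
Hence m_0 = -61/8, m_1 = -5/4, m_2 = 41/8.
On [0, 2], g(x) = 8 + 5·x - 61/16·x² + 17/32·x³.
With x = 3/2: g(3/2) = 2231/256.

8.7148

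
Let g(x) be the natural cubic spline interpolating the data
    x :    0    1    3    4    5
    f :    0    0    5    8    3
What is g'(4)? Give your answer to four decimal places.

-0.8361

Let M_i = g''(x_i). Step sizes h_i = 1, 2, 1, 1; slopes of the chords Δ_i = (y_(i+1) - y_i)/h_i = 0, 5/2, 3, -5.
  1·M_0 + 6·M_1 + 2·M_2 = 6(Δ_1 - Δ_0) = 15
  2·M_1 + 6·M_2 + 1·M_3 = 6(Δ_2 - Δ_1) = 3
  1·M_2 + 4·M_3 + 1·M_4 = 6(Δ_3 - Δ_2) = -48
Natural end conditions: M_0 = M_4 = 0.
Solving: M_0 = 0, M_1 = 225/122, M_2 = 120/61, M_3 = -762/61, M_4 = 0.
On [4, 5], g'(x) = b_3 + 2c_3·(x - 4) + 3d_3·(x - 4)² with b_3 = Δ_3 - h_3(2M_3 + M_4)/6 = -51/61, c_3 = M_3/2 = -381/61, d_3 = (M_4 - M_3)/(6h_3) = 127/61. So g'(4) = -51/61.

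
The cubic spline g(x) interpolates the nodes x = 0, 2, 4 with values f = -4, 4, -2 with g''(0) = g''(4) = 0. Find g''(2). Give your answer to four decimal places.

-5.2500

Put σ_i = g'' at the i-th knot. Here h = (2, 2) and Δ = (4, -3), so the interior equations h_(i-1)·σ_(i-1) + 2(h_(i-1)+h_i)·σ_i + h_i·σ_(i+1) = 6(Δ_i − Δ_(i-1)) read
  2·σ_0 + 8·σ_1 + 2·σ_2 = 6(Δ_1 - Δ_0) = -42
Natural end conditions: σ_0 = σ_2 = 0.
Forward elimination and back-substitution give σ_0 = 0, σ_1 = -21/4, σ_2 = 0.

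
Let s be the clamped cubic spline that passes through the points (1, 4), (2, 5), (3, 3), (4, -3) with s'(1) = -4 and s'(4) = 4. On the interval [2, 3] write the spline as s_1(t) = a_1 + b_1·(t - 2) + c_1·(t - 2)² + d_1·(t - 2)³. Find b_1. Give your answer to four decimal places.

Let M_i = s''(x_i). Step sizes h_i = 1, 1, 1; slopes of the chords Δ_i = (y_(i+1) - y_i)/h_i = 1, -2, -6.
  1·M_0 + 4·M_1 + 1·M_2 = 6(Δ_1 - Δ_0) = -18
  1·M_1 + 4·M_2 + 1·M_3 = 6(Δ_2 - Δ_1) = -24
Clamped end conditions give two more equations: 2h_0·M_0 + h_0·M_1 = 6(Δ_0 - s'(1)) = 30 and h_2·M_2 + 2h_2·M_3 = 6(s'(4) - Δ_2) = 60.
Forward elimination and back-substitution give M_0 = 266/15, M_1 = -82/15, M_2 = -208/15, M_3 = 554/15.
On [2, 3], with s_1(t) = a_1 + b_1·(t - 2) + c_1·(t - 2)² + d_1·(t - 2)³: c_1 = M_1/2 = -41/15, d_1 = (M_2 - M_1)/(6h_1) = -7/5, b_1 = Δ_1 - h_1(2M_1 + M_2)/6 = 32/15.

2.1333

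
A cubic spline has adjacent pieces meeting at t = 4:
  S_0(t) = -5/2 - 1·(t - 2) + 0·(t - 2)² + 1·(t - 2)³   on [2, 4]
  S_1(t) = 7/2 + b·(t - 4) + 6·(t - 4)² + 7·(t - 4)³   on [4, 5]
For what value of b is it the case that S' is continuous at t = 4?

11

S_0'(t) = -1 + 0·(t - 2) + 3·(t - 2)², so S_0'(4) = 11. On the right, S_1'(4) = b, so b = 11.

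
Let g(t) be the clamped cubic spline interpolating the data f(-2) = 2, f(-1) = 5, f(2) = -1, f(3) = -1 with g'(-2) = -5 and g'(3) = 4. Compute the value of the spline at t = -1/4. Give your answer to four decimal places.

Write m_i for g''(x_i). With h_i = 1, 3, 1 and divided differences Δ_i = 3, -2, 0, the continuity of g' gives the tridiagonal system
  1·m_0 + 8·m_1 + 3·m_2 = 6(Δ_1 - Δ_0) = -30
  3·m_1 + 8·m_2 + 1·m_3 = 6(Δ_2 - Δ_1) = 12
Clamped end conditions give two more equations: 2h_0·m_0 + h_0·m_1 = 6(Δ_0 - g'(-2)) = 48 and h_2·m_2 + 2h_2·m_3 = 6(g'(3) - Δ_2) = 24.
Solving: m_0 = 198/7, m_1 = -60/7, m_2 = 24/7, m_3 = 72/7.
On [-1, 2], g(t) = 5 + 34/7·(t + 1) - 30/7·(t + 1)² + 2/3·(t + 1)³.
With (t + 1) = 3/4: g(-1/4) = 1459/224.

6.5134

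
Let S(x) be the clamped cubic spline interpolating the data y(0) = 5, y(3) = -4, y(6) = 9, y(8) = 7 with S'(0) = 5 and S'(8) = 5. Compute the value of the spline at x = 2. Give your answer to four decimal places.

Put M_i = S'' at the i-th knot. Here h = (3, 3, 2) and Δ = (-3, 13/3, -1), so the interior equations h_(i-1)·M_(i-1) + 2(h_(i-1)+h_i)·M_i + h_i·M_(i+1) = 6(Δ_i − Δ_(i-1)) read
  3·M_0 + 12·M_1 + 3·M_2 = 6(Δ_1 - Δ_0) = 44
  3·M_1 + 10·M_2 + 2·M_3 = 6(Δ_2 - Δ_1) = -32
Clamped end conditions give two more equations: 2h_0·M_0 + h_0·M_1 = 6(Δ_0 - S'(0)) = -48 and h_2·M_2 + 2h_2·M_3 = 6(S'(8) - Δ_2) = 36.
Solving: M_0 = -710/57, M_1 = 508/57, M_2 = -162/19, M_3 = 252/19.
On [0, 3], S(x) = 5 + 5·x - 355/57·x² + 203/171·x³.
With x = 2: S(2) = -71/171.

-0.4152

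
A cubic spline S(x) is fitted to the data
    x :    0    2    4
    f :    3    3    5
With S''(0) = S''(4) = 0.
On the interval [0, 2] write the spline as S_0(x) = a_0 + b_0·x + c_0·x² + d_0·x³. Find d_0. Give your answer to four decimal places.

0.0625

With m_i denoting the second derivative at x_i, h_i = 2, 2, and Δ_i = (y_(i+1) − y_i)/h_i = 0, 1:
  2·m_0 + 8·m_1 + 2·m_2 = 6(Δ_1 - Δ_0) = 6
Natural end conditions: m_0 = m_2 = 0.
Hence m_0 = 0, m_1 = 3/4, m_2 = 0.
On [0, 2], with S_0(x) = a_0 + b_0·x + c_0·x² + d_0·x³: c_0 = m_0/2 = 0, d_0 = (m_1 - m_0)/(6h_0) = 1/16, b_0 = Δ_0 - h_0(2m_0 + m_1)/6 = -1/4.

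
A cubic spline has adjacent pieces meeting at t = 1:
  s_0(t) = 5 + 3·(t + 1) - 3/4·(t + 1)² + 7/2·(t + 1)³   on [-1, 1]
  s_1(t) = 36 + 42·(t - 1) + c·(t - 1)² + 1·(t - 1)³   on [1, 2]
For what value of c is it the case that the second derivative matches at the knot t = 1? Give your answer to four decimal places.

20.2500

s_0''(t) = -3/2 + 21·(t + 1), so s_0''(1) = 81/2. On the right, s_1''(1) = 2c, so c = 81/4.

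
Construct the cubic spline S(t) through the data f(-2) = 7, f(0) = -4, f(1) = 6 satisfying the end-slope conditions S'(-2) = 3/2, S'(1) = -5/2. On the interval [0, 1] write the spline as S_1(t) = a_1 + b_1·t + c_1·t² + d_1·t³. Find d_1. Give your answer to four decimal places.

-14.6667

Write M_i for S''(x_i). With h_i = 2, 1 and divided differences Δ_i = -11/2, 10, the continuity of S' gives the tridiagonal system
  2·M_0 + 6·M_1 + 1·M_2 = 6(Δ_1 - Δ_0) = 93
Clamped end conditions give two more equations: 2h_0·M_0 + h_0·M_1 = 6(Δ_0 - S'(-2)) = -42 and h_1·M_1 + 2h_1·M_2 = 6(S'(1) - Δ_1) = -75.
Hence M_0 = -82/3, M_1 = 101/3, M_2 = -163/3.
On [0, 1], with S_1(t) = a_1 + b_1·t + c_1·t² + d_1·t³: c_1 = M_1/2 = 101/6, d_1 = (M_2 - M_1)/(6h_1) = -44/3, b_1 = Δ_1 - h_1(2M_1 + M_2)/6 = 47/6.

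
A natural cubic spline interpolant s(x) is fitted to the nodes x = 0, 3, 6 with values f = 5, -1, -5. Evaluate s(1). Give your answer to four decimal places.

2.8519

Put M_i = s'' at the i-th knot. Here h = (3, 3) and Δ = (-2, -4/3), so the interior equations h_(i-1)·M_(i-1) + 2(h_(i-1)+h_i)·M_i + h_i·M_(i+1) = 6(Δ_i − Δ_(i-1)) read
  3·M_0 + 12·M_1 + 3·M_2 = 6(Δ_1 - Δ_0) = 4
Natural end conditions: M_0 = M_2 = 0.
Solving: M_0 = 0, M_1 = 1/3, M_2 = 0.
On [0, 3], s(x) = 5 - 13/6·x + 0·x² + 1/54·x³.
With x = 1: s(1) = 77/27.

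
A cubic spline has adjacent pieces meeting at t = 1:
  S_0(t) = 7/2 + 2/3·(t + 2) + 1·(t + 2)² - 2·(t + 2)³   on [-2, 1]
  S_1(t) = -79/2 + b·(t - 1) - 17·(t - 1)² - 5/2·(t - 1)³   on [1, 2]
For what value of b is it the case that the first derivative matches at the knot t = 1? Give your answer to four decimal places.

-47.3333

S_0'(t) = 2/3 + 2·(t + 2) - 6·(t + 2)², so S_0'(1) = -142/3. On the right, S_1'(1) = b, so b = -142/3.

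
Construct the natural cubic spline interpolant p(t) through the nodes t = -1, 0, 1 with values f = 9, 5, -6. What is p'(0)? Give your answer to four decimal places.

-7.5000

With σ_i denoting the second derivative at x_i, h_i = 1, 1, and Δ_i = (y_(i+1) − y_i)/h_i = -4, -11:
  1·σ_0 + 4·σ_1 + 1·σ_2 = 6(Δ_1 - Δ_0) = -42
Natural end conditions: σ_0 = σ_2 = 0.
Hence σ_0 = 0, σ_1 = -21/2, σ_2 = 0.
On [0, 1], p'(t) = b_1 + 2c_1·t + 3d_1·t² with b_1 = Δ_1 - h_1(2σ_1 + σ_2)/6 = -15/2, c_1 = σ_1/2 = -21/4, d_1 = (σ_2 - σ_1)/(6h_1) = 7/4. So p'(0) = -15/2.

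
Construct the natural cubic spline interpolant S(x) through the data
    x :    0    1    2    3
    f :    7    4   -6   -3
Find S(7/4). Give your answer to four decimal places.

-4.1500

Let M_i = S''(x_i). Step sizes h_i = 1, 1, 1; slopes of the chords Δ_i = (y_(i+1) - y_i)/h_i = -3, -10, 3.
  1·M_0 + 4·M_1 + 1·M_2 = 6(Δ_1 - Δ_0) = -42
  1·M_1 + 4·M_2 + 1·M_3 = 6(Δ_2 - Δ_1) = 78
Natural end conditions: M_0 = M_3 = 0.
Solving the tridiagonal system: M_0 = 0, M_1 = -82/5, M_2 = 118/5, M_3 = 0.
On [1, 2], S(x) = 4 - 127/15·(x - 1) - 41/5·(x - 1)² + 20/3·(x - 1)³.
With (x - 1) = 3/4: S(7/4) = -83/20.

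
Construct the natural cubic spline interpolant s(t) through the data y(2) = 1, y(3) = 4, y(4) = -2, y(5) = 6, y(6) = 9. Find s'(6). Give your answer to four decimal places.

Put m_i = s'' at the i-th knot. Here h = (1, 1, 1, 1) and Δ = (3, -6, 8, 3), so the interior equations h_(i-1)·m_(i-1) + 2(h_(i-1)+h_i)·m_i + h_i·m_(i+1) = 6(Δ_i − Δ_(i-1)) read
  1·m_0 + 4·m_1 + 1·m_2 = 6(Δ_1 - Δ_0) = -54
  1·m_1 + 4·m_2 + 1·m_3 = 6(Δ_2 - Δ_1) = 84
  1·m_2 + 4·m_3 + 1·m_4 = 6(Δ_3 - Δ_2) = -30
Natural end conditions: m_0 = m_4 = 0.
Solving: m_0 = 0, m_1 = -21, m_2 = 30, m_3 = -15, m_4 = 0.
On [5, 6], s'(t) = b_3 + 2c_3·(t - 5) + 3d_3·(t - 5)² with b_3 = Δ_3 - h_3(2m_3 + m_4)/6 = 8, c_3 = m_3/2 = -15/2, d_3 = (m_4 - m_3)/(6h_3) = 5/2. So s'(6) = 1/2.

0.5000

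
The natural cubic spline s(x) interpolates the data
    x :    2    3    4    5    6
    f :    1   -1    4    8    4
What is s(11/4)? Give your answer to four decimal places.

-1.0918

Let M_i = s''(x_i). Step sizes h_i = 1, 1, 1, 1; slopes of the chords Δ_i = (y_(i+1) - y_i)/h_i = -2, 5, 4, -4.
  1·M_0 + 4·M_1 + 1·M_2 = 6(Δ_1 - Δ_0) = 42
  1·M_1 + 4·M_2 + 1·M_3 = 6(Δ_2 - Δ_1) = -6
  1·M_2 + 4·M_3 + 1·M_4 = 6(Δ_3 - Δ_2) = -48
Natural end conditions: M_0 = M_4 = 0.
Hence M_0 = 0, M_1 = 303/28, M_2 = -9/7, M_3 = -327/28, M_4 = 0.
On [2, 3], s(x) = 1 - 213/56·(x - 2) + 0·(x - 2)² + 101/56·(x - 2)³.
With (x - 2) = 3/4: s(11/4) = -559/512.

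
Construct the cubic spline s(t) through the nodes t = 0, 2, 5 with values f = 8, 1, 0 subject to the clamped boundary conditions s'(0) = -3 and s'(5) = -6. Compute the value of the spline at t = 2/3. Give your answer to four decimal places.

With M_i denoting the second derivative at x_i, h_i = 2, 3, and Δ_i = (y_(i+1) − y_i)/h_i = -7/2, -1/3:
  2·M_0 + 10·M_1 + 3·M_2 = 6(Δ_1 - Δ_0) = 19
Clamped end conditions give two more equations: 2h_0·M_0 + h_0·M_1 = 6(Δ_0 - s'(0)) = -3 and h_1·M_1 + 2h_1·M_2 = 6(s'(5) - Δ_1) = -34.
Forward elimination and back-substitution give M_0 = -13/4, M_1 = 5, M_2 = -49/6.
On [0, 2], s(t) = 8 - 3·t - 13/8·t² + 11/16·t³.
With t = 2/3: s(2/3) = 148/27.

5.4815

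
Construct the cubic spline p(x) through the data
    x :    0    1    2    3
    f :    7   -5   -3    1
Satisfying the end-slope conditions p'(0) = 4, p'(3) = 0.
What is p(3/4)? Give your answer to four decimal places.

Let M_i = p''(x_i). Step sizes h_i = 1, 1, 1; slopes of the chords Δ_i = (y_(i+1) - y_i)/h_i = -12, 2, 4.
  1·M_0 + 4·M_1 + 1·M_2 = 6(Δ_1 - Δ_0) = 84
  1·M_1 + 4·M_2 + 1·M_3 = 6(Δ_2 - Δ_1) = 12
Clamped end conditions give two more equations: 2h_0·M_0 + h_0·M_1 = 6(Δ_0 - p'(0)) = -96 and h_2·M_2 + 2h_2·M_3 = 6(p'(3) - Δ_2) = -24.
Solving the tridiagonal system: M_0 = -1012/15, M_1 = 584/15, M_2 = -64/15, M_3 = -148/15.
On [0, 1], p(x) = 7 + 4·x - 506/15·x² + 266/15·x³.
With x = 3/4: p(3/4) = -239/160.

-1.4938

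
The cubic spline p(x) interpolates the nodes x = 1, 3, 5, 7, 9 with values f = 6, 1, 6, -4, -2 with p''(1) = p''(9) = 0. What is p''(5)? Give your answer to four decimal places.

With σ_i denoting the second derivative at x_i, h_i = 2, 2, 2, 2, and Δ_i = (y_(i+1) − y_i)/h_i = -5/2, 5/2, -5, 1:
  2·σ_0 + 8·σ_1 + 2·σ_2 = 6(Δ_1 - Δ_0) = 30
  2·σ_1 + 8·σ_2 + 2·σ_3 = 6(Δ_2 - Δ_1) = -45
  2·σ_2 + 8·σ_3 + 2·σ_4 = 6(Δ_3 - Δ_2) = 36
Natural end conditions: σ_0 = σ_4 = 0.
Solving: σ_0 = 0, σ_1 = 333/56, σ_2 = -123/14, σ_3 = 375/56, σ_4 = 0.

-8.7857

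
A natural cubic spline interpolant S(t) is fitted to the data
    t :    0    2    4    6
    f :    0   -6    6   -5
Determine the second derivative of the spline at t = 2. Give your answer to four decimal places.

9.5000

Put M_i = S'' at the i-th knot. Here h = (2, 2, 2) and Δ = (-3, 6, -11/2), so the interior equations h_(i-1)·M_(i-1) + 2(h_(i-1)+h_i)·M_i + h_i·M_(i+1) = 6(Δ_i − Δ_(i-1)) read
  2·M_0 + 8·M_1 + 2·M_2 = 6(Δ_1 - Δ_0) = 54
  2·M_1 + 8·M_2 + 2·M_3 = 6(Δ_2 - Δ_1) = -69
Natural end conditions: M_0 = M_3 = 0.
Forward elimination and back-substitution give M_0 = 0, M_1 = 19/2, M_2 = -11, M_3 = 0.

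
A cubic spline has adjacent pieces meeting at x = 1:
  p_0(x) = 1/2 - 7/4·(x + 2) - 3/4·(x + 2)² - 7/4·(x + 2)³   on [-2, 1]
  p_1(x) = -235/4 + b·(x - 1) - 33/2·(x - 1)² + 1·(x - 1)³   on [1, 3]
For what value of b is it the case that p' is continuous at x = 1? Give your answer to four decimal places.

p_0'(x) = -7/4 - 3/2·(x + 2) - 21/4·(x + 2)², so p_0'(1) = -107/2. On the right, p_1'(1) = b, so b = -107/2.

-53.5000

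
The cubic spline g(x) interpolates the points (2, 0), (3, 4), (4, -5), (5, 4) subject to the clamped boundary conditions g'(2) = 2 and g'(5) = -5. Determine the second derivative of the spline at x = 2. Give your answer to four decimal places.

25.7333

Let M_i = g''(x_i). Step sizes h_i = 1, 1, 1; slopes of the chords Δ_i = (y_(i+1) - y_i)/h_i = 4, -9, 9.
  1·M_0 + 4·M_1 + 1·M_2 = 6(Δ_1 - Δ_0) = -78
  1·M_1 + 4·M_2 + 1·M_3 = 6(Δ_2 - Δ_1) = 108
Clamped end conditions give two more equations: 2h_0·M_0 + h_0·M_1 = 6(Δ_0 - g'(2)) = 12 and h_2·M_2 + 2h_2·M_3 = 6(g'(5) - Δ_2) = -84.
Solving: M_0 = 386/15, M_1 = -592/15, M_2 = 812/15, M_3 = -1036/15.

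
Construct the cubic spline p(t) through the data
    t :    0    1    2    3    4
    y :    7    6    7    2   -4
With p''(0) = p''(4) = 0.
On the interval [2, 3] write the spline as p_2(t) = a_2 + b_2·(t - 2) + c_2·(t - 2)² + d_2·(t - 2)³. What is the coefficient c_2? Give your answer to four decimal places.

-5.3571

With M_i denoting the second derivative at x_i, h_i = 1, 1, 1, 1, and Δ_i = (y_(i+1) − y_i)/h_i = -1, 1, -5, -6:
  1·M_0 + 4·M_1 + 1·M_2 = 6(Δ_1 - Δ_0) = 12
  1·M_1 + 4·M_2 + 1·M_3 = 6(Δ_2 - Δ_1) = -36
  1·M_2 + 4·M_3 + 1·M_4 = 6(Δ_3 - Δ_2) = -6
Natural end conditions: M_0 = M_4 = 0.
Solving the tridiagonal system: M_0 = 0, M_1 = 159/28, M_2 = -75/7, M_3 = 33/28, M_4 = 0.
On [2, 3], with p_2(t) = a_2 + b_2·(t - 2) + c_2·(t - 2)² + d_2·(t - 2)³: c_2 = M_2/2 = -75/14, d_2 = (M_3 - M_2)/(6h_2) = 111/56, b_2 = Δ_2 - h_2(2M_2 + M_3)/6 = -13/8.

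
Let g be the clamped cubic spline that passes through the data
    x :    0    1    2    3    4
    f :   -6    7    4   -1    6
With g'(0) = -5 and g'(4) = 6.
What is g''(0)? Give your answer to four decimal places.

With m_i denoting the second derivative at x_i, h_i = 1, 1, 1, 1, and Δ_i = (y_(i+1) − y_i)/h_i = 13, -3, -5, 7:
  1·m_0 + 4·m_1 + 1·m_2 = 6(Δ_1 - Δ_0) = -96
  1·m_1 + 4·m_2 + 1·m_3 = 6(Δ_2 - Δ_1) = -12
  1·m_2 + 4·m_3 + 1·m_4 = 6(Δ_3 - Δ_2) = 72
Clamped end conditions give two more equations: 2h_0·m_0 + h_0·m_1 = 6(Δ_0 - g'(0)) = 108 and h_3·m_3 + 2h_3·m_4 = 6(g'(4) - Δ_3) = -6.
Solving the tridiagonal system: m_0 = 2123/28, m_1 = -611/14, m_2 = 11/4, m_3 = 289/14, m_4 = -373/28.

75.8214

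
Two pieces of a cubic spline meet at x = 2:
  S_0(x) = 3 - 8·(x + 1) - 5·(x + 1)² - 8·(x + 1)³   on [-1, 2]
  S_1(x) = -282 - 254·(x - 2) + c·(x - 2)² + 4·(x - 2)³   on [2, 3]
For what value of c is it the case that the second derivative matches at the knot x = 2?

-77

S_0''(x) = -10 - 48·(x + 1), so S_0''(2) = -154. On the right, S_1''(2) = 2c, so c = -77.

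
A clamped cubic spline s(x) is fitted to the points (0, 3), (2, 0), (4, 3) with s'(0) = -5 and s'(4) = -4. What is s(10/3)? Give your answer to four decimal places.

Put M_i = s'' at the i-th knot. Here h = (2, 2) and Δ = (-3/2, 3/2), so the interior equations h_(i-1)·M_(i-1) + 2(h_(i-1)+h_i)·M_i + h_i·M_(i+1) = 6(Δ_i − Δ_(i-1)) read
  2·M_0 + 8·M_1 + 2·M_2 = 6(Δ_1 - Δ_0) = 18
Clamped end conditions give two more equations: 2h_0·M_0 + h_0·M_1 = 6(Δ_0 - s'(0)) = 21 and h_1·M_1 + 2h_1·M_2 = 6(s'(4) - Δ_1) = -33.
Solving the tridiagonal system: M_0 = 13/4, M_1 = 4, M_2 = -41/4.
On [2, 4], s(x) = 0 + 9/4·(x - 2) + 2·(x - 2)² - 19/16·(x - 2)³.
With (x - 2) = 4/3: s(10/3) = 101/27.

3.7407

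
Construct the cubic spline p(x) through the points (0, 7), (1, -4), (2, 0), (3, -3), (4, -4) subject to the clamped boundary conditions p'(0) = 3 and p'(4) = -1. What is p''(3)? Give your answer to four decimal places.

10.3571

Let σ_i = p''(x_i). Step sizes h_i = 1, 1, 1, 1; slopes of the chords Δ_i = (y_(i+1) - y_i)/h_i = -11, 4, -3, -1.
  1·σ_0 + 4·σ_1 + 1·σ_2 = 6(Δ_1 - Δ_0) = 90
  1·σ_1 + 4·σ_2 + 1·σ_3 = 6(Δ_2 - Δ_1) = -42
  1·σ_2 + 4·σ_3 + 1·σ_4 = 6(Δ_3 - Δ_2) = 12
Clamped end conditions give two more equations: 2h_0·σ_0 + h_0·σ_1 = 6(Δ_0 - p'(0)) = -84 and h_3·σ_3 + 2h_3·σ_4 = 6(p'(4) - Δ_3) = 0.
Hence σ_0 = -1801/28, σ_1 = 625/14, σ_2 = -97/4, σ_3 = 145/14, σ_4 = -145/28.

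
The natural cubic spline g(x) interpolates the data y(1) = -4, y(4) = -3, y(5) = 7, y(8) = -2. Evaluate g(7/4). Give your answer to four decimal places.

Put M_i = g'' at the i-th knot. Here h = (3, 1, 3) and Δ = (1/3, 10, -3), so the interior equations h_(i-1)·M_(i-1) + 2(h_(i-1)+h_i)·M_i + h_i·M_(i+1) = 6(Δ_i − Δ_(i-1)) read
  3·M_0 + 8·M_1 + 1·M_2 = 6(Δ_1 - Δ_0) = 58
  1·M_1 + 8·M_2 + 3·M_3 = 6(Δ_2 - Δ_1) = -78
Natural end conditions: M_0 = M_3 = 0.
Forward elimination and back-substitution give M_0 = 0, M_1 = 542/63, M_2 = -682/63, M_3 = 0.
On [1, 4], g(x) = -4 - 250/63·(x - 1) + 0·(x - 1)² + 271/567·(x - 1)³.
With (x - 1) = 3/4: g(7/4) = -3035/448.

-6.7746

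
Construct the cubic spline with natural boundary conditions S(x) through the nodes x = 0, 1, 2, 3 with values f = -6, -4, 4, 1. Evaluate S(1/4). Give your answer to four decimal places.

-6.0469

With M_i denoting the second derivative at x_i, h_i = 1, 1, 1, and Δ_i = (y_(i+1) − y_i)/h_i = 2, 8, -3:
  1·M_0 + 4·M_1 + 1·M_2 = 6(Δ_1 - Δ_0) = 36
  1·M_1 + 4·M_2 + 1·M_3 = 6(Δ_2 - Δ_1) = -66
Natural end conditions: M_0 = M_3 = 0.
Hence M_0 = 0, M_1 = 14, M_2 = -20, M_3 = 0.
On [0, 1], S(x) = -6 - 1/3·x + 0·x² + 7/3·x³.
With x = 1/4: S(1/4) = -387/64.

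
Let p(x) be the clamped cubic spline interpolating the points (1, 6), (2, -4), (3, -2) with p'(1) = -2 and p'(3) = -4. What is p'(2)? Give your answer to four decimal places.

-4.5000

Put M_i = p'' at the i-th knot. Here h = (1, 1) and Δ = (-10, 2), so the interior equations h_(i-1)·M_(i-1) + 2(h_(i-1)+h_i)·M_i + h_i·M_(i+1) = 6(Δ_i − Δ_(i-1)) read
  1·M_0 + 4·M_1 + 1·M_2 = 6(Δ_1 - Δ_0) = 72
Clamped end conditions give two more equations: 2h_0·M_0 + h_0·M_1 = 6(Δ_0 - p'(1)) = -48 and h_1·M_1 + 2h_1·M_2 = 6(p'(3) - Δ_1) = -36.
Solving the tridiagonal system: M_0 = -43, M_1 = 38, M_2 = -37.
On [2, 3], p'(x) = b_1 + 2c_1·(x - 2) + 3d_1·(x - 2)² with b_1 = Δ_1 - h_1(2M_1 + M_2)/6 = -9/2, c_1 = M_1/2 = 19, d_1 = (M_2 - M_1)/(6h_1) = -25/2. So p'(2) = -9/2.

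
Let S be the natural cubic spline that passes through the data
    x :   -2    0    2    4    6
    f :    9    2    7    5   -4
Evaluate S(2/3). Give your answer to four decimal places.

With σ_i denoting the second derivative at x_i, h_i = 2, 2, 2, 2, and Δ_i = (y_(i+1) − y_i)/h_i = -7/2, 5/2, -1, -9/2:
  2·σ_0 + 8·σ_1 + 2·σ_2 = 6(Δ_1 - Δ_0) = 36
  2·σ_1 + 8·σ_2 + 2·σ_3 = 6(Δ_2 - Δ_1) = -21
  2·σ_2 + 8·σ_3 + 2·σ_4 = 6(Δ_3 - Δ_2) = -21
Natural end conditions: σ_0 = σ_4 = 0.
Hence σ_0 = 0, σ_1 = 603/112, σ_2 = -99/28, σ_3 = -195/112, σ_4 = 0.
On [0, 2], S(x) = 2 + 5/56·x + 603/224·x² - 333/448·x³.
With x = 2/3: S(2/3) = 85/28.

3.0357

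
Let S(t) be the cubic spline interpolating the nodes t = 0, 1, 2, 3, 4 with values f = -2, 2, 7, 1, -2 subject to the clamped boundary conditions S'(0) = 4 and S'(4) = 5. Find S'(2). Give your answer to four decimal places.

-0.2143

Put σ_i = S'' at the i-th knot. Here h = (1, 1, 1, 1) and Δ = (4, 5, -6, -3), so the interior equations h_(i-1)·σ_(i-1) + 2(h_(i-1)+h_i)·σ_i + h_i·σ_(i+1) = 6(Δ_i − Δ_(i-1)) read
  1·σ_0 + 4·σ_1 + 1·σ_2 = 6(Δ_1 - Δ_0) = 6
  1·σ_1 + 4·σ_2 + 1·σ_3 = 6(Δ_2 - Δ_1) = -66
  1·σ_2 + 4·σ_3 + 1·σ_4 = 6(Δ_3 - Δ_2) = 18
Clamped end conditions give two more equations: 2h_0·σ_0 + h_0·σ_1 = 6(Δ_0 - S'(0)) = 0 and h_3·σ_3 + 2h_3·σ_4 = 6(S'(4) - Δ_3) = 48.
Solving the tridiagonal system: σ_0 = -101/28, σ_1 = 101/14, σ_2 = -77/4, σ_3 = 53/14, σ_4 = 619/28.
On [2, 3], S'(t) = b_2 + 2c_2·(t - 2) + 3d_2·(t - 2)² with b_2 = Δ_2 - h_2(2σ_2 + σ_3)/6 = -3/14, c_2 = σ_2/2 = -77/8, d_2 = (σ_3 - σ_2)/(6h_2) = 215/56. So S'(2) = -3/14.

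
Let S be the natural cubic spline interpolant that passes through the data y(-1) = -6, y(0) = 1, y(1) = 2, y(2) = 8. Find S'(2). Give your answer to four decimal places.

7.7333

Write M_i for S''(x_i). With h_i = 1, 1, 1 and divided differences Δ_i = 7, 1, 6, the continuity of S' gives the tridiagonal system
  1·M_0 + 4·M_1 + 1·M_2 = 6(Δ_1 - Δ_0) = -36
  1·M_1 + 4·M_2 + 1·M_3 = 6(Δ_2 - Δ_1) = 30
Natural end conditions: M_0 = M_3 = 0.
Solving the tridiagonal system: M_0 = 0, M_1 = -58/5, M_2 = 52/5, M_3 = 0.
On [1, 2], S'(t) = b_2 + 2c_2·(t - 1) + 3d_2·(t - 1)² with b_2 = Δ_2 - h_2(2M_2 + M_3)/6 = 38/15, c_2 = M_2/2 = 26/5, d_2 = (M_3 - M_2)/(6h_2) = -26/15. So S'(2) = 116/15.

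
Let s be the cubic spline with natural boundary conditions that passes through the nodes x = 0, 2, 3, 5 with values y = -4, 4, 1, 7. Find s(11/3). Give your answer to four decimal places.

With m_i denoting the second derivative at x_i, h_i = 2, 1, 2, and Δ_i = (y_(i+1) − y_i)/h_i = 4, -3, 3:
  2·m_0 + 6·m_1 + 1·m_2 = 6(Δ_1 - Δ_0) = -42
  1·m_1 + 6·m_2 + 2·m_3 = 6(Δ_2 - Δ_1) = 36
Natural end conditions: m_0 = m_3 = 0.
Solving: m_0 = 0, m_1 = -288/35, m_2 = 258/35, m_3 = 0.
On [3, 5], s(x) = 1 - 67/35·(x - 3) + 129/35·(x - 3)² - 43/70·(x - 3)³.
With (x - 3) = 2/3: s(11/3) = 223/189.

1.1799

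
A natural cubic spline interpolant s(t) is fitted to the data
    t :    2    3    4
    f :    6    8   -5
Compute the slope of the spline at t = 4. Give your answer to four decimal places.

Write m_i for s''(x_i). With h_i = 1, 1 and divided differences Δ_i = 2, -13, the continuity of s' gives the tridiagonal system
  1·m_0 + 4·m_1 + 1·m_2 = 6(Δ_1 - Δ_0) = -90
Natural end conditions: m_0 = m_2 = 0.
Hence m_0 = 0, m_1 = -45/2, m_2 = 0.
On [3, 4], s'(t) = b_1 + 2c_1·(t - 3) + 3d_1·(t - 3)² with b_1 = Δ_1 - h_1(2m_1 + m_2)/6 = -11/2, c_1 = m_1/2 = -45/4, d_1 = (m_2 - m_1)/(6h_1) = 15/4. So s'(4) = -67/4.

-16.7500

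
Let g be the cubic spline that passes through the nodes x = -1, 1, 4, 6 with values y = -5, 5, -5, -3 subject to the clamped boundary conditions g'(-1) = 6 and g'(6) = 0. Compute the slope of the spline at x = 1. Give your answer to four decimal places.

Let M_i = g''(x_i). Step sizes h_i = 2, 3, 2; slopes of the chords Δ_i = (y_(i+1) - y_i)/h_i = 5, -10/3, 1.
  2·M_0 + 10·M_1 + 3·M_2 = 6(Δ_1 - Δ_0) = -50
  3·M_1 + 10·M_2 + 2·M_3 = 6(Δ_2 - Δ_1) = 26
Clamped end conditions give two more equations: 2h_0·M_0 + h_0·M_1 = 6(Δ_0 - g'(-1)) = -6 and h_2·M_2 + 2h_2·M_3 = 6(g'(6) - Δ_2) = -6.
Forward elimination and back-substitution give M_0 = 49/24, M_1 = -85/12, M_2 = 67/12, M_3 = -103/24.
On [1, 4], g'(x) = b_1 + 2c_1·(x - 1) + 3d_1·(x - 1)² with b_1 = Δ_1 - h_1(2M_1 + M_2)/6 = 23/24, c_1 = M_1/2 = -85/24, d_1 = (M_2 - M_1)/(6h_1) = 19/27. So g'(1) = 23/24.

0.9583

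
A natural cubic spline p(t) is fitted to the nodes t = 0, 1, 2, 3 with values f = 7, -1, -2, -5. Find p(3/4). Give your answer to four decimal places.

0.3438

Put M_i = p'' at the i-th knot. Here h = (1, 1, 1) and Δ = (-8, -1, -3), so the interior equations h_(i-1)·M_(i-1) + 2(h_(i-1)+h_i)·M_i + h_i·M_(i+1) = 6(Δ_i − Δ_(i-1)) read
  1·M_0 + 4·M_1 + 1·M_2 = 6(Δ_1 - Δ_0) = 42
  1·M_1 + 4·M_2 + 1·M_3 = 6(Δ_2 - Δ_1) = -12
Natural end conditions: M_0 = M_3 = 0.
Solving the tridiagonal system: M_0 = 0, M_1 = 12, M_2 = -6, M_3 = 0.
On [0, 1], p(t) = 7 - 10·t + 0·t² + 2·t³.
With t = 3/4: p(3/4) = 11/32.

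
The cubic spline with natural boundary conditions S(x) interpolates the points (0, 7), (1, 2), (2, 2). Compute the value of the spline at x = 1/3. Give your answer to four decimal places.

4.9630

Write σ_i for S''(x_i). With h_i = 1, 1 and divided differences Δ_i = -5, 0, the continuity of S' gives the tridiagonal system
  1·σ_0 + 4·σ_1 + 1·σ_2 = 6(Δ_1 - Δ_0) = 30
Natural end conditions: σ_0 = σ_2 = 0.
Forward elimination and back-substitution give σ_0 = 0, σ_1 = 15/2, σ_2 = 0.
On [0, 1], S(x) = 7 - 25/4·x + 0·x² + 5/4·x³.
With x = 1/3: S(1/3) = 134/27.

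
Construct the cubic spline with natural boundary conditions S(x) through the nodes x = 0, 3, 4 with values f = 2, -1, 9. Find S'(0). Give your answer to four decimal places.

-5.1250

Let σ_i = S''(x_i). Step sizes h_i = 3, 1; slopes of the chords Δ_i = (y_(i+1) - y_i)/h_i = -1, 10.
  3·σ_0 + 8·σ_1 + 1·σ_2 = 6(Δ_1 - Δ_0) = 66
Natural end conditions: σ_0 = σ_2 = 0.
Solving the tridiagonal system: σ_0 = 0, σ_1 = 33/4, σ_2 = 0.
On [0, 3], S'(x) = b_0 + 2c_0·x + 3d_0·x² with b_0 = Δ_0 - h_0(2σ_0 + σ_1)/6 = -41/8, c_0 = σ_0/2 = 0, d_0 = (σ_1 - σ_0)/(6h_0) = 11/24. So S'(0) = -41/8.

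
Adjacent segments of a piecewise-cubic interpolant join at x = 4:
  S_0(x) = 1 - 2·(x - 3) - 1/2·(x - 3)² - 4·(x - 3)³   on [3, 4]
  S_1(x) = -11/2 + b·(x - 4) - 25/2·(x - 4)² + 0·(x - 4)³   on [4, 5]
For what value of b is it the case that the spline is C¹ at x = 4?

S_0'(x) = -2 - 1·(x - 3) - 12·(x - 3)², so S_0'(4) = -15. On the right, S_1'(4) = b, so b = -15.

-15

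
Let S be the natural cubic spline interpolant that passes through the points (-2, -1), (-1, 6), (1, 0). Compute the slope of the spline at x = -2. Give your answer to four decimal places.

8.6667

Write m_i for S''(x_i). With h_i = 1, 2 and divided differences Δ_i = 7, -3, the continuity of S' gives the tridiagonal system
  1·m_0 + 6·m_1 + 2·m_2 = 6(Δ_1 - Δ_0) = -60
Natural end conditions: m_0 = m_2 = 0.
Solving: m_0 = 0, m_1 = -10, m_2 = 0.
On [-2, -1], S'(x) = b_0 + 2c_0·(x + 2) + 3d_0·(x + 2)² with b_0 = Δ_0 - h_0(2m_0 + m_1)/6 = 26/3, c_0 = m_0/2 = 0, d_0 = (m_1 - m_0)/(6h_0) = -5/3. So S'(-2) = 26/3.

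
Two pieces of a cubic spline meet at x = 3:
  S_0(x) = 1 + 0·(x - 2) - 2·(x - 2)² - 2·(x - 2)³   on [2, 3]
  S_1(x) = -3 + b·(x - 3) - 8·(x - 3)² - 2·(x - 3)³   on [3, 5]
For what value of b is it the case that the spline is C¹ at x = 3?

-10

S_0'(x) = 0 - 4·(x - 2) - 6·(x - 2)², so S_0'(3) = -10. On the right, S_1'(3) = b, so b = -10.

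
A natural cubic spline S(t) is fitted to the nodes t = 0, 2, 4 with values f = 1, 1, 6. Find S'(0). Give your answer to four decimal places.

-0.6250

Write m_i for S''(x_i). With h_i = 2, 2 and divided differences Δ_i = 0, 5/2, the continuity of S' gives the tridiagonal system
  2·m_0 + 8·m_1 + 2·m_2 = 6(Δ_1 - Δ_0) = 15
Natural end conditions: m_0 = m_2 = 0.
Forward elimination and back-substitution give m_0 = 0, m_1 = 15/8, m_2 = 0.
On [0, 2], S'(t) = b_0 + 2c_0·t + 3d_0·t² with b_0 = Δ_0 - h_0(2m_0 + m_1)/6 = -5/8, c_0 = m_0/2 = 0, d_0 = (m_1 - m_0)/(6h_0) = 5/32. So S'(0) = -5/8.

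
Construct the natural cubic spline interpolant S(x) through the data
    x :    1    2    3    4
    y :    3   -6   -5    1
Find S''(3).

Put σ_i = S'' at the i-th knot. Here h = (1, 1, 1) and Δ = (-9, 1, 6), so the interior equations h_(i-1)·σ_(i-1) + 2(h_(i-1)+h_i)·σ_i + h_i·σ_(i+1) = 6(Δ_i − Δ_(i-1)) read
  1·σ_0 + 4·σ_1 + 1·σ_2 = 6(Δ_1 - Δ_0) = 60
  1·σ_1 + 4·σ_2 + 1·σ_3 = 6(Δ_2 - Δ_1) = 30
Natural end conditions: σ_0 = σ_3 = 0.
Forward elimination and back-substitution give σ_0 = 0, σ_1 = 14, σ_2 = 4, σ_3 = 0.

4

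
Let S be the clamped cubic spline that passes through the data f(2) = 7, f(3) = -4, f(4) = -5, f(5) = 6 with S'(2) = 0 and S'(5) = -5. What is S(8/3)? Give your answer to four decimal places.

0.6198

Put m_i = S'' at the i-th knot. Here h = (1, 1, 1) and Δ = (-11, -1, 11), so the interior equations h_(i-1)·m_(i-1) + 2(h_(i-1)+h_i)·m_i + h_i·m_(i+1) = 6(Δ_i − Δ_(i-1)) read
  1·m_0 + 4·m_1 + 1·m_2 = 6(Δ_1 - Δ_0) = 60
  1·m_1 + 4·m_2 + 1·m_3 = 6(Δ_2 - Δ_1) = 72
Clamped end conditions give two more equations: 2h_0·m_0 + h_0·m_1 = 6(Δ_0 - S'(2)) = -66 and h_2·m_2 + 2h_2·m_3 = 6(S'(5) - Δ_2) = -96.
Forward elimination and back-substitution give m_0 = -632/15, m_1 = 274/15, m_2 = 436/15, m_3 = -938/15.
On [2, 3], S(x) = 7 + 0·(x - 2) - 316/15·(x - 2)² + 151/15·(x - 2)³.
With (x - 2) = 2/3: S(8/3) = 251/405.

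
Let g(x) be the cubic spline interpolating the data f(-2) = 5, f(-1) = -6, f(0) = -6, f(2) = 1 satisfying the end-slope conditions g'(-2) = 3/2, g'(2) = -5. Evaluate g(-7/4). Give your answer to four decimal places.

3.9663

Write M_i for g''(x_i). With h_i = 1, 1, 2 and divided differences Δ_i = -11, 0, 7/2, the continuity of g' gives the tridiagonal system
  1·M_0 + 4·M_1 + 1·M_2 = 6(Δ_1 - Δ_0) = 66
  1·M_1 + 6·M_2 + 2·M_3 = 6(Δ_2 - Δ_1) = 21
Clamped end conditions give two more equations: 2h_0·M_0 + h_0·M_1 = 6(Δ_0 - g'(-2)) = -75 and h_2·M_2 + 2h_2·M_3 = 6(g'(2) - Δ_2) = -51.
Forward elimination and back-substitution give M_0 = -1139/22, M_1 = 314/11, M_2 = 79/22, M_3 = -160/11.
On [-2, -1], g(x) = 5 + 3/2·(x + 2) - 1139/44·(x + 2)² + 589/44·(x + 2)³.
With (x + 2) = 1/4: g(-7/4) = 11169/2816.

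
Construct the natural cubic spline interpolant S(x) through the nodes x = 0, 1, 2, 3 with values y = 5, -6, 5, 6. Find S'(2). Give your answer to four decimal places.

Write M_i for S''(x_i). With h_i = 1, 1, 1 and divided differences Δ_i = -11, 11, 1, the continuity of S' gives the tridiagonal system
  1·M_0 + 4·M_1 + 1·M_2 = 6(Δ_1 - Δ_0) = 132
  1·M_1 + 4·M_2 + 1·M_3 = 6(Δ_2 - Δ_1) = -60
Natural end conditions: M_0 = M_3 = 0.
Solving the tridiagonal system: M_0 = 0, M_1 = 196/5, M_2 = -124/5, M_3 = 0.
On [2, 3], S'(x) = b_2 + 2c_2·(x - 2) + 3d_2·(x - 2)² with b_2 = Δ_2 - h_2(2M_2 + M_3)/6 = 139/15, c_2 = M_2/2 = -62/5, d_2 = (M_3 - M_2)/(6h_2) = 62/15. So S'(2) = 139/15.

9.2667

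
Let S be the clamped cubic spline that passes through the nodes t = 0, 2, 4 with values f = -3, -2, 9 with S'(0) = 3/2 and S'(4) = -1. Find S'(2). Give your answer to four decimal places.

Let M_i = S''(x_i). Step sizes h_i = 2, 2; slopes of the chords Δ_i = (y_(i+1) - y_i)/h_i = 1/2, 11/2.
  2·M_0 + 8·M_1 + 2·M_2 = 6(Δ_1 - Δ_0) = 30
Clamped end conditions give two more equations: 2h_0·M_0 + h_0·M_1 = 6(Δ_0 - S'(0)) = -6 and h_1·M_1 + 2h_1·M_2 = 6(S'(4) - Δ_1) = -39.
Solving the tridiagonal system: M_0 = -47/8, M_1 = 35/4, M_2 = -113/8.
On [2, 4], S'(t) = b_1 + 2c_1·(t - 2) + 3d_1·(t - 2)² with b_1 = Δ_1 - h_1(2M_1 + M_2)/6 = 35/8, c_1 = M_1/2 = 35/8, d_1 = (M_2 - M_1)/(6h_1) = -61/32. So S'(2) = 35/8.

4.3750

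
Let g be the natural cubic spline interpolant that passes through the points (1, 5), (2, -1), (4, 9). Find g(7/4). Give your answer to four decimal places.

Let m_i = g''(x_i). Step sizes h_i = 1, 2; slopes of the chords Δ_i = (y_(i+1) - y_i)/h_i = -6, 5.
  1·m_0 + 6·m_1 + 2·m_2 = 6(Δ_1 - Δ_0) = 66
Natural end conditions: m_0 = m_2 = 0.
Hence m_0 = 0, m_1 = 11, m_2 = 0.
On [1, 2], g(x) = 5 - 47/6·(x - 1) + 0·(x - 1)² + 11/6·(x - 1)³.
With (x - 1) = 3/4: g(7/4) = -13/128.

-0.1016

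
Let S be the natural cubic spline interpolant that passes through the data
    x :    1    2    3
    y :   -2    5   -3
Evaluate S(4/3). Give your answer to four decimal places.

With M_i denoting the second derivative at x_i, h_i = 1, 1, and Δ_i = (y_(i+1) − y_i)/h_i = 7, -8:
  1·M_0 + 4·M_1 + 1·M_2 = 6(Δ_1 - Δ_0) = -90
Natural end conditions: M_0 = M_2 = 0.
Solving: M_0 = 0, M_1 = -45/2, M_2 = 0.
On [1, 2], S(x) = -2 + 43/4·(x - 1) + 0·(x - 1)² - 15/4·(x - 1)³.
With (x - 1) = 1/3: S(4/3) = 13/9.

1.4444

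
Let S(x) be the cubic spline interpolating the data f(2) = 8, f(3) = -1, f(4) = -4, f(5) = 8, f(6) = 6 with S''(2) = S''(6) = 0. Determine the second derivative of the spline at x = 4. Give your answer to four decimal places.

With M_i denoting the second derivative at x_i, h_i = 1, 1, 1, 1, and Δ_i = (y_(i+1) − y_i)/h_i = -9, -3, 12, -2:
  1·M_0 + 4·M_1 + 1·M_2 = 6(Δ_1 - Δ_0) = 36
  1·M_1 + 4·M_2 + 1·M_3 = 6(Δ_2 - Δ_1) = 90
  1·M_2 + 4·M_3 + 1·M_4 = 6(Δ_3 - Δ_2) = -84
Natural end conditions: M_0 = M_4 = 0.
Forward elimination and back-substitution give M_0 = 0, M_1 = 12/7, M_2 = 204/7, M_3 = -198/7, M_4 = 0.

29.1429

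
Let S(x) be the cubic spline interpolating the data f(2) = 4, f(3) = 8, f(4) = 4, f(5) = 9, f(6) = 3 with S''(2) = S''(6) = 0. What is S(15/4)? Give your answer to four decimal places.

4.4099

Let M_i = S''(x_i). Step sizes h_i = 1, 1, 1, 1; slopes of the chords Δ_i = (y_(i+1) - y_i)/h_i = 4, -4, 5, -6.
  1·M_0 + 4·M_1 + 1·M_2 = 6(Δ_1 - Δ_0) = -48
  1·M_1 + 4·M_2 + 1·M_3 = 6(Δ_2 - Δ_1) = 54
  1·M_2 + 4·M_3 + 1·M_4 = 6(Δ_3 - Δ_2) = -66
Natural end conditions: M_0 = M_4 = 0.
Solving the tridiagonal system: M_0 = 0, M_1 = -501/28, M_2 = 165/7, M_3 = -627/28, M_4 = 0.
On [3, 4], S(x) = 8 - 55/28·(x - 3) - 501/56·(x - 3)² + 387/56·(x - 3)³.
With (x - 3) = 3/4: S(15/4) = 15805/3584.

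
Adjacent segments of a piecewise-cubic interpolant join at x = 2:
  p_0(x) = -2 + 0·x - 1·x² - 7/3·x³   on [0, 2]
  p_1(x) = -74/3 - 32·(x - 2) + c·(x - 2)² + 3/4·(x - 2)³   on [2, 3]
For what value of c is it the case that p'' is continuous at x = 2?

-15

p_0''(x) = -2 - 14·x, so p_0''(2) = -30. On the right, p_1''(2) = 2c, so c = -15.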